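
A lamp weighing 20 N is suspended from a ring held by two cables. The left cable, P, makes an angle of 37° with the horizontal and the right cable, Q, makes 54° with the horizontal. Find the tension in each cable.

ΣF_x = 0: −T_P·cos37° + T_Q·cos54° = 0 → T_Q = 1.35872·T_P.
ΣF_y = 0: T_P·sin37° + T_Q·sin54° = 20.
Substitute: T_P·(0.601815 + 1.35872·0.809017) = 20 → T_P = 11.7575 ≈ 11.76 N.
Then T_Q = 1.35872 × 11.7575 = 15.98 N.

T_P = 11.76 N, T_Q = 15.98 N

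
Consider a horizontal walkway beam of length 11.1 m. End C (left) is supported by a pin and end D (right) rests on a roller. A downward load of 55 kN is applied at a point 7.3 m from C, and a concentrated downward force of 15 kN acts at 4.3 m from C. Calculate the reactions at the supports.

Moments about C: D_y·11.1 − 55·7.3 − 15·4.3 = 0 → D_y = 466/11.1 = 41.982 ≈ 41.98 kN.
ΣF_y = 0: C_y + 41.982 − 55 − 15 = 0 → C_y = 28.02 kN.
ΣF_x = 0: no horizontal applied forces, so C_x = 0.

C_x = 0, C_y = 28.02 kN, D_y = 41.98 kN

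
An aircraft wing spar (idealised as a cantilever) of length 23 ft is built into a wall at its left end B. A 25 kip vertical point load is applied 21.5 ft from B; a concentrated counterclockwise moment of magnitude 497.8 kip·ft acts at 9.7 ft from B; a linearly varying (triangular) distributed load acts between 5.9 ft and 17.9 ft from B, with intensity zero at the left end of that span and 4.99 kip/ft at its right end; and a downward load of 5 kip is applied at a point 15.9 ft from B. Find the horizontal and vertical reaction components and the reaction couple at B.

Resultant of the triangular load: ½ × 4.99 × 12 = 29.94 kip, acting at 13.9 ft from B (one-third of the span from the peak).
ΣF_x = 0: B_x = 0.
ΣF_y = 0: B_y − 25 − ½·4.99·12 − 5 = 0 → B_y = 59.94 kip.
ΣM about B: M_B − 25·21.5 + 497.8 − (½·4.99·12)·13.9 − 5·15.9 = 0 → M_B = 535.4 kip·ft.

B_x = 0, B_y = 59.94 kip, M_B = 535.4 kip·ft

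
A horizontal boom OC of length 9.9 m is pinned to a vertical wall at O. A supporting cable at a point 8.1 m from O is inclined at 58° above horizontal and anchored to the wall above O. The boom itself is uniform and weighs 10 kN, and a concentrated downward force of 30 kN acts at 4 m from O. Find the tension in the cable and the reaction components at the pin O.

T = 24.68 kN, O_x = 13.08 kN, O_y = 19.07 kN

ΣM about O: T·sin58°·8.1 − 10·4.95 − 30·4 = 0 → T = 169.5/(8.1·0.848048) = 24.6754 ≈ 24.68 kN.
ΣF_x = 0: O_x − T·cos58° = 0 → O_x = 24.6754 × 0.529919 = 13.08 kN.
ΣF_y = 0: O_y + T·sin58° − 10 − 30 = 0 → O_y = 40 − 24.6754 × 0.848048 = 19.07 kN.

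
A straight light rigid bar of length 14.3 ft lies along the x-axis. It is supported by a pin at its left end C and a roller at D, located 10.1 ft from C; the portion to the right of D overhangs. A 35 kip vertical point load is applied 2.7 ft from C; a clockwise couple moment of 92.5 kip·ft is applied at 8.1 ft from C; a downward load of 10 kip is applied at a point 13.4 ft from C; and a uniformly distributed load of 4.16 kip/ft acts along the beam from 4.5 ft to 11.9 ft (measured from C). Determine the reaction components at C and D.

C_x = 0, C_y = 19.01 kip, D_y = 56.78 kip

Resultant of the distributed load: 4.16 × 7.4 = 30.784 kip at 8.2 ft from C.
ΣM about C: D_y·10.1 − 35·2.7 − 92.5 − 10·13.4 − (4.16·7.4)·8.2 = 0 → D_y = 573.4288/10.1 = 56.7751 ≈ 56.78 kip.
ΣF_y = 0: C_y + 56.7751 − 35 − 10 − 4.16·7.4 = 0 → C_y = 19.01 kip.
ΣF_x = 0: no horizontal applied forces, so C_x = 0.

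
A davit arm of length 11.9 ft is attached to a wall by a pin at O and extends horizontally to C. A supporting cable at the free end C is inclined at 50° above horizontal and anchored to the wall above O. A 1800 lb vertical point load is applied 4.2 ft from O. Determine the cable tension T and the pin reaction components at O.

ΣM about O: T·sin50°·11.9 − 1800·4.2 = 0 → T = 7560/(11.9·0.766044) = 829.318 ≈ 829.3 lb.
ΣF_x = 0: O_x − T·cos50° = 0 → O_x = 829.318 × 0.642788 = 533.1 lb.
ΣF_y = 0: O_y + T·sin50° − 1800 = 0 → O_y = 1800 − 829.318 × 0.766044 = 1165 lb.

T = 829.3 lb, O_x = 533.1 lb, O_y = 1165 lb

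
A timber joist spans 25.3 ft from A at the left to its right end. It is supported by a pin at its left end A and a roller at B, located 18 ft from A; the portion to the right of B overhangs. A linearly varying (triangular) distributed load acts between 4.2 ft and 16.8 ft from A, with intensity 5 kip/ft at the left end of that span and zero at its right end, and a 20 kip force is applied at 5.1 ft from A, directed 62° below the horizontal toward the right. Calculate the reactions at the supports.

Resultant of the triangular load: ½ × 5 × 12.6 = 31.5 kip, acting at 8.4 ft from A (one-third of the span from the peak).
Moments about A: B_y·18 − (½·5·12.6)·8.4 − 20·sin62°·5.1 = 0 → B_y = 354.661/18 = 19.7034 ≈ 19.70 kip.
ΣF_y = 0: A_y + 19.7034 − ½·5·12.6 − 20·sin62° = 0 → A_y = 29.46 kip.
ΣF_x = 0: A_x + 20·cos62° = 0 → A_x = -9.389 kip.

A_x = -9.389 kip, A_y = 29.46 kip, B_y = 19.70 kip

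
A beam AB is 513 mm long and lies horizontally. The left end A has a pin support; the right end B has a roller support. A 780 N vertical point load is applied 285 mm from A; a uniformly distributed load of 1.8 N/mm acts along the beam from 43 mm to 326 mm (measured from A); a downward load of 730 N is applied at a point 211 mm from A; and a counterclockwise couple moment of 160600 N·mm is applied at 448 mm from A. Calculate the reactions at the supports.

A_x = 0, A_y = 1416 N, B_y = 603.7 N

Resultant of the distributed load: 1.8 × 283 = 509.4 N at 184.5 mm from A.
Moments about A: B_y·513 − 780·285 − (1.8·283)·184.5 − 730·211 + 160600 = 0 → B_y = 309714.3/513 = 603.732 ≈ 603.7 N.
ΣF_y = 0: A_y + 603.732 − 780 − 1.8·283 − 730 = 0 → A_y = 1416 N.
ΣF_x = 0: no horizontal applied forces, so A_x = 0.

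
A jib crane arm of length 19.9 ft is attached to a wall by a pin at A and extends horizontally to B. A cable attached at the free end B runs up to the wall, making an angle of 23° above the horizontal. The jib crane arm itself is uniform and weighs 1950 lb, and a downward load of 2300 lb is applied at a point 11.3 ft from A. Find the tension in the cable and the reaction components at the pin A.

ΣM about A: T·sin23°·19.9 − 1950·9.95 − 2300·11.3 = 0 → T = 45392.5/(19.9·0.390731) = 5837.85 ≈ 5838 lb.
ΣF_x = 0: A_x − T·cos23° = 0 → A_x = 5837.85 × 0.920505 = 5374 lb.
ΣF_y = 0: A_y + T·sin23° − 1950 − 2300 = 0 → A_y = 4250 − 5837.85 × 0.390731 = 1969 lb.

T = 5838 lb, A_x = 5374 lb, A_y = 1969 lb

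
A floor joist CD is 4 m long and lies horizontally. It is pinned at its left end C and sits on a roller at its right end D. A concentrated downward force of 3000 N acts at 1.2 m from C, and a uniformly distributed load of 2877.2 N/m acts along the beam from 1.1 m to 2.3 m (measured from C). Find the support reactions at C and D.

C_x = 0, C_y = 4085 N, D_y = 2367 N

Resultant of the distributed load: 2877.2 × 1.2 = 3452.64 N at 1.7 m from C.
ΣM about C: D_y·4 − 3000·1.2 − (2877.2·1.2)·1.7 = 0 → D_y = 9469.488/4 = 2367.37 ≈ 2367 N.
ΣF_y = 0: C_y + 2367.37 − 3000 − 2877.2·1.2 = 0 → C_y = 4085 N.
ΣF_x = 0: no horizontal applied forces, so C_x = 0.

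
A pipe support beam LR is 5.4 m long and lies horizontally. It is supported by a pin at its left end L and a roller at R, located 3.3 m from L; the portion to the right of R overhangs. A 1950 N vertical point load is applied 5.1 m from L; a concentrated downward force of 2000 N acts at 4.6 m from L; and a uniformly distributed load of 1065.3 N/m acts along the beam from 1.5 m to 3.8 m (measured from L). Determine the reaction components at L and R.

L_x = 0, L_y = -1369 N, R_y = 7769 N

Resultant of the distributed load: 1065.3 × 2.3 = 2450.19 N at 2.65 m from L.
Taking moments about L: R_y·3.3 − 1950·5.1 − 2000·4.6 − (1065.3·2.3)·2.65 = 0 → R_y = 25638.0035/3.3 = 7769.09 ≈ 7769 N.
ΣF_y = 0: L_y + 7769.09 − 1950 − 2000 − 1065.3·2.3 = 0 → L_y = -1369 N.
ΣF_x = 0: no horizontal applied forces, so L_x = 0.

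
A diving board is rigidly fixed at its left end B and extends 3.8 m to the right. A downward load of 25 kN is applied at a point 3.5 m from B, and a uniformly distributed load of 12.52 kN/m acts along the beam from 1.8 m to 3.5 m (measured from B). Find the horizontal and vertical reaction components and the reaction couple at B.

Resultant of the distributed load: 12.52 × 1.7 = 21.284 kN at 2.65 m from B.
ΣF_x = 0: B_x = 0.
ΣF_y = 0: B_y − 25 − 12.52·1.7 = 0 → B_y = 46.28 kN.
ΣM about B: M_B − 25·3.5 − (12.52·1.7)·2.65 = 0 → M_B = 143.9 kN·m.

B_x = 0, B_y = 46.28 kN, M_B = 143.9 kN·m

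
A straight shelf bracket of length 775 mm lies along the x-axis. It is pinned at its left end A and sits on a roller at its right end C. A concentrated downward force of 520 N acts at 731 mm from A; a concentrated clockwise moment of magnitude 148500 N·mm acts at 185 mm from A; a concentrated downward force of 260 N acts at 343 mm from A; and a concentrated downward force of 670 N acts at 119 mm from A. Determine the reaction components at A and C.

Taking moments about A: C_y·775 − 520·731 − 148500 − 260·343 − 670·119 = 0 → C_y = 697530/775 = 900.039 ≈ 900.0 N.
ΣF_y = 0: A_y + 900.039 − 520 − 260 − 670 = 0 → A_y = 550.0 N.
ΣF_x = 0: no horizontal applied forces, so A_x = 0.

A_x = 0, A_y = 550.0 N, C_y = 900.0 N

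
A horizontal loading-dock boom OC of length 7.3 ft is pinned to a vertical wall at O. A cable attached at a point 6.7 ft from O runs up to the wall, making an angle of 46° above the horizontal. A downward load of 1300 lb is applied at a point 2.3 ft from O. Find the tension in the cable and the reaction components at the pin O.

ΣM about O: T·sin46°·6.7 − 1300·2.3 = 0 → T = 2990/(6.7·0.71934) = 620.386 ≈ 620.4 lb.
ΣF_x = 0: O_x − T·cos46° = 0 → O_x = 620.386 × 0.694658 = 431.0 lb.
ΣF_y = 0: O_y + T·sin46° − 1300 = 0 → O_y = 1300 − 620.386 × 0.71934 = 853.7 lb.

T = 620.4 lb, O_x = 431.0 lb, O_y = 853.7 lb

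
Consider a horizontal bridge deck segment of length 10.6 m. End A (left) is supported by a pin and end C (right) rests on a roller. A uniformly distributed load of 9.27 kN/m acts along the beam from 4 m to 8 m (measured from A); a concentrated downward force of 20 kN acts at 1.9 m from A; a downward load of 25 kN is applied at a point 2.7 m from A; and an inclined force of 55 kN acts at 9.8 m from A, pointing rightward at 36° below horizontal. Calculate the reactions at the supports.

Resultant of the distributed load: 9.27 × 4 = 37.08 kN at 6 m from A.
Moments about A: C_y·10.6 − (9.27·4)·6 − 20·1.9 − 25·2.7 − 55·sin36°·9.8 = 0 → C_y = 644.796/10.6 = 60.8298 ≈ 60.83 kN.
ΣF_y = 0: A_y + 60.8298 − 9.27·4 − 20 − 25 − 55·sin36° = 0 → A_y = 53.58 kN.
ΣF_x = 0: A_x + 55·cos36° = 0 → A_x = -44.50 kN.

A_x = -44.50 kN, A_y = 53.58 kN, C_y = 60.83 kN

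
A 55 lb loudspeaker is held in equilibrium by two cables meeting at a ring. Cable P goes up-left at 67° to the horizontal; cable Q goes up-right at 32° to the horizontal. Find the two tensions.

T_P = 47.22 lb, T_Q = 21.76 lb

ΣF_x = 0: −T_P·cos67° + T_Q·cos32° = 0 → T_Q = 0.460742·T_P.
ΣF_y = 0: T_P·sin67° + T_Q·sin32° = 55.
Substitute: T_P·(0.920505 + 0.460742·0.529919) = 55 → T_P = 47.224 ≈ 47.22 lb.
Then T_Q = 0.460742 × 47.224 = 21.76 lb.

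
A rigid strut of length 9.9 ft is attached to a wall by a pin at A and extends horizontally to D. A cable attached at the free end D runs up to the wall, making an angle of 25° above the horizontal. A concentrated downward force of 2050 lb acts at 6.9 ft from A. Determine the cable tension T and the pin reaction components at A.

T = 3381 lb, A_x = 3064 lb, A_y = 621.2 lb

ΣM about A: T·sin25°·9.9 − 2050·6.9 = 0 → T = 14145/(9.9·0.422618) = 3380.8 ≈ 3381 lb.
ΣF_x = 0: A_x − T·cos25° = 0 → A_x = 3380.8 × 0.906308 = 3064 lb.
ΣF_y = 0: A_y + T·sin25° − 2050 = 0 → A_y = 2050 − 3380.8 × 0.422618 = 621.2 lb.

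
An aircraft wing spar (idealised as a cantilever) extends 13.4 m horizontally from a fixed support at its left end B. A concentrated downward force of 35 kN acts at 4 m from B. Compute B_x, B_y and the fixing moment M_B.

B_x = 0, B_y = 35.00 kN, M_B = 140.0 kN·m

ΣF_x = 0: B_x = 0.
ΣF_y = 0: B_y − 35 = 0 → B_y = 35.00 kN.
ΣM about B: M_B − 35·4 = 0 → M_B = 140.0 kN·m.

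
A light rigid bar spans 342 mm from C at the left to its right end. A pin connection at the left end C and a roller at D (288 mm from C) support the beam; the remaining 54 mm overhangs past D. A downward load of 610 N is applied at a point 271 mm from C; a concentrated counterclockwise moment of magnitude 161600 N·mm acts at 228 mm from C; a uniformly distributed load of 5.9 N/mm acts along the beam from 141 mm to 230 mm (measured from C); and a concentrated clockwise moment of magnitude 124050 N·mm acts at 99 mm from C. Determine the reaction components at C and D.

C_x = 0, C_y = 353.3 N, D_y = 781.8 N

Resultant of the distributed load: 5.9 × 89 = 525.1 N at 185.5 mm from C.
Moments about C: D_y·288 − 610·271 + 161600 − (5.9·89)·185.5 − 124050 = 0 → D_y = 225166.05/288 = 781.827 ≈ 781.8 N.
ΣF_y = 0: C_y + 781.827 − 610 − 5.9·89 = 0 → C_y = 353.3 N.
ΣF_x = 0: no horizontal applied forces, so C_x = 0.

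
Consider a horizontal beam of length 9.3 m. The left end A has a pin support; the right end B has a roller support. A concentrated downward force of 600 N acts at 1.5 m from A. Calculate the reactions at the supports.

Taking moments about A: B_y·9.3 − 600·1.5 = 0 → B_y = 900/9.3 = 96.7742 ≈ 96.77 N.
ΣF_y = 0: A_y + 96.7742 − 600 = 0 → A_y = 503.2 N.
ΣF_x = 0: no horizontal applied forces, so A_x = 0.

A_x = 0, A_y = 503.2 N, B_y = 96.77 N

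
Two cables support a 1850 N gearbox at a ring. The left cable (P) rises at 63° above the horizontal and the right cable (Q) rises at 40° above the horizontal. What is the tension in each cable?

T_P = 1454 N, T_Q = 862.0 N

ΣF_x = 0: −T_P·cos63° + T_Q·cos40° = 0 → T_Q = 0.592643·T_P.
ΣF_y = 0: T_P·sin63° + T_Q·sin40° = 1850.
Substitute: T_P·(0.891007 + 0.592643·0.642788) = 1850 → T_P = 1454.46 ≈ 1454 N.
Then T_Q = 0.592643 × 1454.46 = 862.0 N.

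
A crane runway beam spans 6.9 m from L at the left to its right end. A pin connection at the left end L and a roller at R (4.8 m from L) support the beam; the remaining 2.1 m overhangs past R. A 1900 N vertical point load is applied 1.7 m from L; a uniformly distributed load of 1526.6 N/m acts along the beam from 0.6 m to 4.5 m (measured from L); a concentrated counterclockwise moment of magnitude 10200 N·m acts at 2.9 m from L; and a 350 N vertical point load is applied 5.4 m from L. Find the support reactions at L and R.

Resultant of the distributed load: 1526.6 × 3.9 = 5953.74 N at 2.55 m from L.
Moments about L: R_y·4.8 − 1900·1.7 − (1526.6·3.9)·2.55 + 10200 − 350·5.4 = 0 → R_y = 10102.037/4.8 = 2104.59 ≈ 2105 N.
ΣF_y = 0: L_y + 2104.59 − 1900 − 1526.6·3.9 − 350 = 0 → L_y = 6099 N.
ΣF_x = 0: no horizontal applied forces, so L_x = 0.

L_x = 0, L_y = 6099 N, R_y = 2105 N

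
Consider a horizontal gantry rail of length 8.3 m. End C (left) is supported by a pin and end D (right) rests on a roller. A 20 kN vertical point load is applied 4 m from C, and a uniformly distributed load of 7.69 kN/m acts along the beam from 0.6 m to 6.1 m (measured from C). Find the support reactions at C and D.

C_x = 0, C_y = 35.59 kN, D_y = 26.71 kN

Resultant of the distributed load: 7.69 × 5.5 = 42.295 kN at 3.35 m from C.
Moments about C: D_y·8.3 − 20·4 − (7.69·5.5)·3.35 = 0 → D_y = 221.68825/8.3 = 26.7094 ≈ 26.71 kN.
ΣF_y = 0: C_y + 26.7094 − 20 − 7.69·5.5 = 0 → C_y = 35.59 kN.
ΣF_x = 0: no horizontal applied forces, so C_x = 0.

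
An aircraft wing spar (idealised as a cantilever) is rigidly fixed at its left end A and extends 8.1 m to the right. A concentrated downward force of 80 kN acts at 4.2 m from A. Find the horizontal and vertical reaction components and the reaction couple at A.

ΣF_x = 0: A_x = 0.
ΣF_y = 0: A_y − 80 = 0 → A_y = 80.00 kN.
ΣM about A: M_A − 80·4.2 = 0 → M_A = 336.0 kN·m.

A_x = 0, A_y = 80.00 kN, M_A = 336.0 kN·m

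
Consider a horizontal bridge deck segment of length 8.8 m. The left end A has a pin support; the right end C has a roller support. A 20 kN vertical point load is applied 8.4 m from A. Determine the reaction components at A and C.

ΣM about A: C_y·8.8 − 20·8.4 = 0 → C_y = 168/8.8 = 19.0909 ≈ 19.09 kN.
ΣF_y = 0: A_y + 19.0909 − 20 = 0 → A_y = 0.9091 kN.
ΣF_x = 0: no horizontal applied forces, so A_x = 0.

A_x = 0, A_y = 0.9091 kN, C_y = 19.09 kN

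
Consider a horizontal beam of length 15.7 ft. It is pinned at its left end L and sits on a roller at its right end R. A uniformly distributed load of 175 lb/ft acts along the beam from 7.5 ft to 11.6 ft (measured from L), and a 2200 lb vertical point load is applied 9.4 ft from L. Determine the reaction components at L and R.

Resultant of the distributed load: 175 × 4.1 = 717.5 lb at 9.55 ft from L.
Moments about L: R_y·15.7 − (175·4.1)·9.55 − 2200·9.4 = 0 → R_y = 27532.125/15.7 = 1753.64 ≈ 1754 lb.
ΣF_y = 0: L_y + 1753.64 − 175·4.1 − 2200 = 0 → L_y = 1164 lb.
ΣF_x = 0: no horizontal applied forces, so L_x = 0.

L_x = 0, L_y = 1164 lb, R_y = 1754 lb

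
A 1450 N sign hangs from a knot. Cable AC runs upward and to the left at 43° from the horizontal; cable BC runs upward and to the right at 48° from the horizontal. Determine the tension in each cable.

ΣF_x = 0: −T_AC·cos43° + T_BC·cos48° = 0 → T_BC = 1.09299·T_AC.
ΣF_y = 0: T_AC·sin43° + T_BC·sin48° = 1450.
Substitute: T_AC·(0.681998 + 1.09299·0.743145) = 1450 → T_AC = 970.388 ≈ 970.4 N.
Then T_BC = 1.09299 × 970.388 = 1061 N.

T_AC = 970.4 N, T_BC = 1061 N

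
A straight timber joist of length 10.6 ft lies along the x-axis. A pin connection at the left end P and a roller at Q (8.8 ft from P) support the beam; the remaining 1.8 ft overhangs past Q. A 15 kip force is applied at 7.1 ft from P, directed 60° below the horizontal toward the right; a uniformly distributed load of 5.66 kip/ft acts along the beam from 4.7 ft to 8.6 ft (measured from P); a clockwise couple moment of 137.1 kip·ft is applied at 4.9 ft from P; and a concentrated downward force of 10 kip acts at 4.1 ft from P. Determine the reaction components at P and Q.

P_x = -7.500 kip, P_y = -2.336 kip, Q_y = 47.40 kip

Resultant of the distributed load: 5.66 × 3.9 = 22.074 kip at 6.65 ft from P.
Taking moments about P: Q_y·8.8 − 15·sin60°·7.1 − (5.66·3.9)·6.65 − 137.1 − 10·4.1 = 0 → Q_y = 417.124/8.8 = 47.4005 ≈ 47.40 kip.
ΣF_y = 0: P_y + 47.4005 − 15·sin60° − 5.66·3.9 − 10 = 0 → P_y = -2.336 kip.
ΣF_x = 0: P_x + 15·cos60° = 0 → P_x = -7.500 kip.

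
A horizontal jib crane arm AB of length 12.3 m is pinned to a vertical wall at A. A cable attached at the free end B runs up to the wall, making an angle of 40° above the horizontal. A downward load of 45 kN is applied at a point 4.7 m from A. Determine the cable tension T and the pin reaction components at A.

T = 26.75 kN, A_x = 20.49 kN, A_y = 27.80 kN

ΣM about A: T·sin40°·12.3 − 45·4.7 = 0 → T = 211.5/(12.3·0.642788) = 26.7508 ≈ 26.75 kN.
ΣF_x = 0: A_x − T·cos40° = 0 → A_x = 26.7508 × 0.766044 = 20.49 kN.
ΣF_y = 0: A_y + T·sin40° − 45 = 0 → A_y = 45 − 26.7508 × 0.642788 = 27.80 kN.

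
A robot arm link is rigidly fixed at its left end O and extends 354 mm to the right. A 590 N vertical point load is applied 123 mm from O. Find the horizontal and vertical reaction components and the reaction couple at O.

ΣF_x = 0: O_x = 0.
ΣF_y = 0: O_y − 590 = 0 → O_y = 590.0 N.
ΣM about O: M_O − 590·123 = 0 → M_O = 72570 N·mm.

O_x = 0, O_y = 590.0 N, M_O = 72570 N·mm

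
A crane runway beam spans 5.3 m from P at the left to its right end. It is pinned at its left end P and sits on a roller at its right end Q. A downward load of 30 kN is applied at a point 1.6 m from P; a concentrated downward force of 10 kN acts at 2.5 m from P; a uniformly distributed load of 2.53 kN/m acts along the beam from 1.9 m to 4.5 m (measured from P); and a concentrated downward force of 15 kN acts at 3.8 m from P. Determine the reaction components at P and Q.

Resultant of the distributed load: 2.53 × 2.6 = 6.578 kN at 3.2 m from P.
Moments about P: Q_y·5.3 − 30·1.6 − 10·2.5 − (2.53·2.6)·3.2 − 15·3.8 = 0 → Q_y = 151.0496/5.3 = 28.4999 ≈ 28.50 kN.
ΣF_y = 0: P_y + 28.4999 − 30 − 10 − 2.53·2.6 − 15 = 0 → P_y = 33.08 kN.
ΣF_x = 0: no horizontal applied forces, so P_x = 0.

P_x = 0, P_y = 33.08 kN, Q_y = 28.50 kN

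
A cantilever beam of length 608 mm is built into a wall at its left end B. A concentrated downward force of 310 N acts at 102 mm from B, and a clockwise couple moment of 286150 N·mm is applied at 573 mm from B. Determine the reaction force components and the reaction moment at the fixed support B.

ΣF_x = 0: B_x = 0.
ΣF_y = 0: B_y − 310 = 0 → B_y = 310.0 N.
ΣM about B: M_B − 310·102 − 286150 = 0 → M_B = 317800 N·mm.

B_x = 0, B_y = 310.0 N, M_B = 317800 N·mm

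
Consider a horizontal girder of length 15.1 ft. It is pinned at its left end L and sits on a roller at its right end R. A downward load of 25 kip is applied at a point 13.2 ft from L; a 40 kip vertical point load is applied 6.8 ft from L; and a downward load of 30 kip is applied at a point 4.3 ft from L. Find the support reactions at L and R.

L_x = 0, L_y = 46.59 kip, R_y = 48.41 kip

ΣM about L: R_y·15.1 − 25·13.2 − 40·6.8 − 30·4.3 = 0 → R_y = 731/15.1 = 48.4106 ≈ 48.41 kip.
ΣF_y = 0: L_y + 48.4106 − 25 − 40 − 30 = 0 → L_y = 46.59 kip.
ΣF_x = 0: no horizontal applied forces, so L_x = 0.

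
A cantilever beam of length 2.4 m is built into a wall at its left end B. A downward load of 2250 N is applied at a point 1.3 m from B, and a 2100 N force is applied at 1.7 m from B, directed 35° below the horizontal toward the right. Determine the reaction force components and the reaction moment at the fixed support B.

ΣF_x = 0: B_x + 2100·cos35° = 0 → B_x = -1720 N.
ΣF_y = 0: B_y − 2250 − 2100·sin35° = 0 → B_y = 3455 N.
ΣM about B: M_B − 2250·1.3 − 2100·sin35°·1.7 = 0 → M_B = 4973 N·m.

B_x = -1720 N, B_y = 3455 N, M_B = 4973 N·m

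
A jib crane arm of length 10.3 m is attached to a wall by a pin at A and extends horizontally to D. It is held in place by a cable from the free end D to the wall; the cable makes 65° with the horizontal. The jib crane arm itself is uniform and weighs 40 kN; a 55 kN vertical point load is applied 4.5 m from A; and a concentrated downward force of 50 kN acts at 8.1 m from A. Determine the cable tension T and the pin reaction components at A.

ΣM about A: T·sin65°·10.3 − 40·5.15 − 55·4.5 − 50·8.1 = 0 → T = 858.5/(10.3·0.906308) = 91.966 ≈ 91.97 kN.
ΣF_x = 0: A_x − T·cos65° = 0 → A_x = 91.966 × 0.422618 = 38.87 kN.
ΣF_y = 0: A_y + T·sin65° − 40 − 55 − 50 = 0 → A_y = 145 − 91.966 × 0.906308 = 61.65 kN.

T = 91.97 kN, A_x = 38.87 kN, A_y = 61.65 kN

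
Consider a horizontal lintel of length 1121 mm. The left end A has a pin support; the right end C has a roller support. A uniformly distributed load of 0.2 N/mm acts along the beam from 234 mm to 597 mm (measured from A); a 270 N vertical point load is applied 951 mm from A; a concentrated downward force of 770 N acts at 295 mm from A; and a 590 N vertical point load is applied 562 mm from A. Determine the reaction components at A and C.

A_x = 0, A_y = 948.2 N, C_y = 754.4 N

Resultant of the distributed load: 0.2 × 363 = 72.6 N at 415.5 mm from A.
Taking moments about A: C_y·1121 − (0.2·363)·415.5 − 270·951 − 770·295 − 590·562 = 0 → C_y = 845665.3/1121 = 754.385 ≈ 754.4 N.
ΣF_y = 0: A_y + 754.385 − 0.2·363 − 270 − 770 − 590 = 0 → A_y = 948.2 N.
ΣF_x = 0: no horizontal applied forces, so A_x = 0.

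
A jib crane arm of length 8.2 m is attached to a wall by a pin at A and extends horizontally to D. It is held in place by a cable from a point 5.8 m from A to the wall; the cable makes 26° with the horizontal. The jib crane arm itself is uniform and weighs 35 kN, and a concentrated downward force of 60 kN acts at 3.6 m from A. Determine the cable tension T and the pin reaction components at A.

T = 141.4 kN, A_x = 127.1 kN, A_y = 33.02 kN

ΣM about A: T·sin26°·5.8 − 35·4.1 − 60·3.6 = 0 → T = 359.5/(5.8·0.438371) = 141.393 ≈ 141.4 kN.
ΣF_x = 0: A_x − T·cos26° = 0 → A_x = 141.393 × 0.898794 = 127.1 kN.
ΣF_y = 0: A_y + T·sin26° − 35 − 60 = 0 → A_y = 95 − 141.393 × 0.438371 = 33.02 kN.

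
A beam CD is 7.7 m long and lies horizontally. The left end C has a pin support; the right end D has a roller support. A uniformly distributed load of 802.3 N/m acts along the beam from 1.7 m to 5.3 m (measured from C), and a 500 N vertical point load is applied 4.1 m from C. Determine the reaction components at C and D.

C_x = 0, C_y = 1809 N, D_y = 1579 N

Resultant of the distributed load: 802.3 × 3.6 = 2888.28 N at 3.5 m from C.
Taking moments about C: D_y·7.7 − (802.3·3.6)·3.5 − 500·4.1 = 0 → D_y = 12158.98/7.7 = 1579.09 ≈ 1579 N.
ΣF_y = 0: C_y + 1579.09 − 802.3·3.6 − 500 = 0 → C_y = 1809 N.
ΣF_x = 0: no horizontal applied forces, so C_x = 0.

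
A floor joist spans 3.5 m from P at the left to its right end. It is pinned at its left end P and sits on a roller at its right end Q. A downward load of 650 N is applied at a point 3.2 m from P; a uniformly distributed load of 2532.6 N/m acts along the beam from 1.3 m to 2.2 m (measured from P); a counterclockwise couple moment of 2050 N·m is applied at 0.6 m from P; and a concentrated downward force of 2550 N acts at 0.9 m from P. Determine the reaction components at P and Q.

Resultant of the distributed load: 2532.6 × 0.9 = 2279.34 N at 1.75 m from P.
Moments about P: Q_y·3.5 − 650·3.2 − (2532.6·0.9)·1.75 + 2050 − 2550·0.9 = 0 → Q_y = 6313.845/3.5 = 1803.96 ≈ 1804 N.
ΣF_y = 0: P_y + 1803.96 − 650 − 2532.6·0.9 − 2550 = 0 → P_y = 3675 N.
ΣF_x = 0: no horizontal applied forces, so P_x = 0.

P_x = 0, P_y = 3675 N, Q_y = 1804 N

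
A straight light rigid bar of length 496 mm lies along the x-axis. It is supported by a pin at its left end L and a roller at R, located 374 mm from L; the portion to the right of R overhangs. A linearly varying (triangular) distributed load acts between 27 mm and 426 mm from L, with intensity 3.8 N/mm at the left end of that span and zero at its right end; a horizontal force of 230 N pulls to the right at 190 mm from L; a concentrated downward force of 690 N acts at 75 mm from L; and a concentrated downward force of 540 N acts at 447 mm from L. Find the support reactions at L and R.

Resultant of the triangular load: ½ × 3.8 × 399 = 758.1 N, acting at 160 mm from L (one-third of the span from the peak).
Moments about L: R_y·374 − (½·3.8·399)·160 − 690·75 − 540·447 = 0 → R_y = 414426/374 = 1108.09 ≈ 1108 N.
ΣF_y = 0: L_y + 1108.09 − ½·3.8·399 − 690 − 540 = 0 → L_y = 880.0 N.
ΣF_x = 0: L_x + 230 = 0 → L_x = -230.0 N.

L_x = -230.0 N, L_y = 880.0 N, R_y = 1108 N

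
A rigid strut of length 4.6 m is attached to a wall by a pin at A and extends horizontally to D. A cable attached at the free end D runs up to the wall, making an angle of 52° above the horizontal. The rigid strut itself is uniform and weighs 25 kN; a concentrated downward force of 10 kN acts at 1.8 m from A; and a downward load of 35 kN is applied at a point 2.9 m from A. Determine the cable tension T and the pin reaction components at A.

ΣM about A: T·sin52°·4.6 − 25·2.3 − 10·1.8 − 35·2.9 = 0 → T = 177/(4.6·0.788011) = 48.8296 ≈ 48.83 kN.
ΣF_x = 0: A_x − T·cos52° = 0 → A_x = 48.8296 × 0.615661 = 30.06 kN.
ΣF_y = 0: A_y + T·sin52° − 25 − 10 − 35 = 0 → A_y = 70 − 48.8296 × 0.788011 = 31.52 kN.

T = 48.83 kN, A_x = 30.06 kN, A_y = 31.52 kN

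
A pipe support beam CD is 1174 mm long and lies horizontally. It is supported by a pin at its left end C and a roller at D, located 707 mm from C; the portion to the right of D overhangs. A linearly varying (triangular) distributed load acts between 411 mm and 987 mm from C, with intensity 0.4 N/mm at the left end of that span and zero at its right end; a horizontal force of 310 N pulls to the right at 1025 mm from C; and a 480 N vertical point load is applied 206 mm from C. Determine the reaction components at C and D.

C_x = -310.0 N, C_y = 357.1 N, D_y = 238.1 N

Resultant of the triangular load: ½ × 0.4 × 576 = 115.2 N, acting at 603 mm from C (one-third of the span from the peak).
Taking moments about C: D_y·707 − (½·0.4·576)·603 − 480·206 = 0 → D_y = 168345.6/707 = 238.113 ≈ 238.1 N.
ΣF_y = 0: C_y + 238.113 − ½·0.4·576 − 480 = 0 → C_y = 357.1 N.
ΣF_x = 0: C_x + 310 = 0 → C_x = -310.0 N.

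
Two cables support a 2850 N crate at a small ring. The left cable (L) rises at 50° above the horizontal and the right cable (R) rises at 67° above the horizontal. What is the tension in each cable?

T_L = 1250 N, T_R = 2056 N

ΣF_x = 0: −T_L·cos50° + T_R·cos67° = 0 → T_R = 1.64509·T_L.
ΣF_y = 0: T_L·sin50° + T_R·sin67° = 2850.
Substitute: T_L·(0.766044 + 1.64509·0.920505) = 2850 → T_L = 1249.8 ≈ 1250 N.
Then T_R = 1.64509 × 1249.8 = 2056 N.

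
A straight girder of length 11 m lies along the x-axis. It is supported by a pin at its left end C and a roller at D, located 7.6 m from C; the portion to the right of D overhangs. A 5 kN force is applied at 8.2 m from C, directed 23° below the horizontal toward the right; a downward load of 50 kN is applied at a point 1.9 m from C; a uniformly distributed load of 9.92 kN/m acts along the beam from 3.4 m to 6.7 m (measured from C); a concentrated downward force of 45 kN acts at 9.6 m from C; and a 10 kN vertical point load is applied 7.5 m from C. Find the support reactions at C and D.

Resultant of the distributed load: 9.92 × 3.3 = 32.736 kN at 5.05 m from C.
Taking moments about C: D_y·7.6 − 5·sin23°·8.2 − 50·1.9 − (9.92·3.3)·5.05 − 45·9.6 − 10·7.5 = 0 → D_y = 783.337/7.6 = 103.071 ≈ 103.1 kN.
ΣF_y = 0: C_y + 103.071 − 5·sin23° − 50 − 9.92·3.3 − 45 − 10 = 0 → C_y = 36.62 kN.
ΣF_x = 0: C_x + 5·cos23° = 0 → C_x = -4.603 kN.

C_x = -4.603 kN, C_y = 36.62 kN, D_y = 103.1 kN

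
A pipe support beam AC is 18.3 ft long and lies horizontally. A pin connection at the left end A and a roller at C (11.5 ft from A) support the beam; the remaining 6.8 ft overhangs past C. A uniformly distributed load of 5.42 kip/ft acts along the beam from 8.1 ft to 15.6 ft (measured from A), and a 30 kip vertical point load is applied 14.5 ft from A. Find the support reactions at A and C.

A_x = 0, A_y = -9.063 kip, C_y = 79.71 kip

Resultant of the distributed load: 5.42 × 7.5 = 40.65 kip at 11.85 ft from A.
ΣM about A: C_y·11.5 − (5.42·7.5)·11.85 − 30·14.5 = 0 → C_y = 916.7025/11.5 = 79.7133 ≈ 79.71 kip.
ΣF_y = 0: A_y + 79.7133 − 5.42·7.5 − 30 = 0 → A_y = -9.063 kip.
ΣF_x = 0: no horizontal applied forces, so A_x = 0.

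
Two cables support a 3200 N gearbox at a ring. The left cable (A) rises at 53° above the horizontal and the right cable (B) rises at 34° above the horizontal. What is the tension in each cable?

ΣF_x = 0: −T_A·cos53° + T_B·cos34° = 0 → T_B = 0.72592·T_A.
ΣF_y = 0: T_A·sin53° + T_B·sin34° = 3200.
Substitute: T_A·(0.798636 + 0.72592·0.559193) = 3200 → T_A = 2656.56 ≈ 2657 N.
Then T_B = 0.72592 × 2656.56 = 1928 N.

T_A = 2657 N, T_B = 1928 N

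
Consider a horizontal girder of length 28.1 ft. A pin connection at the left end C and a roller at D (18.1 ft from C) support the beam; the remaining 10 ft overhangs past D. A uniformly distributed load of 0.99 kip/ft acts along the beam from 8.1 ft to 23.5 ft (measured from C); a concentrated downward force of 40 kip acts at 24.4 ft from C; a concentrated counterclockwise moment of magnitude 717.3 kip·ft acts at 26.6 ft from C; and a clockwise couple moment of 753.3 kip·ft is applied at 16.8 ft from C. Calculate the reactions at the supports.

C_x = 0, C_y = -13.97 kip, D_y = 69.22 kip

Resultant of the distributed load: 0.99 × 15.4 = 15.246 kip at 15.8 ft from C.
Moments about C: D_y·18.1 − (0.99·15.4)·15.8 − 40·24.4 + 717.3 − 753.3 = 0 → D_y = 1252.8868/18.1 = 69.2203 ≈ 69.22 kip.
ΣF_y = 0: C_y + 69.2203 − 0.99·15.4 − 40 = 0 → C_y = -13.97 kip.
ΣF_x = 0: no horizontal applied forces, so C_x = 0.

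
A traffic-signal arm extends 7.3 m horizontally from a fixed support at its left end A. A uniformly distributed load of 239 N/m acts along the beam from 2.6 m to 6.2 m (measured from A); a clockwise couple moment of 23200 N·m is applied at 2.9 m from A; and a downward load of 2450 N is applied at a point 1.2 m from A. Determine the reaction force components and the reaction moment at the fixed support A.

Resultant of the distributed load: 239 × 3.6 = 860.4 N at 4.4 m from A.
ΣF_x = 0: A_x = 0.
ΣF_y = 0: A_y − 239·3.6 − 2450 = 0 → A_y = 3310 N.
ΣM about A: M_A − (239·3.6)·4.4 − 23200 − 2450·1.2 = 0 → M_A = 29930 N·m.

A_x = 0, A_y = 3310 N, M_A = 29930 N·m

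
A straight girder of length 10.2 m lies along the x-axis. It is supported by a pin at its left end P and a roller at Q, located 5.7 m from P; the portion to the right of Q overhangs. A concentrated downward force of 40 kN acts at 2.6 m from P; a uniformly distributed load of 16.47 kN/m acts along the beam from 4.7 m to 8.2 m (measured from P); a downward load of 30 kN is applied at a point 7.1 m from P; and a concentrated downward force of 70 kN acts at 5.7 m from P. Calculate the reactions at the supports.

Resultant of the distributed load: 16.47 × 3.5 = 57.645 kN at 6.45 m from P.
Moments about P: Q_y·5.7 − 40·2.6 − (16.47·3.5)·6.45 − 30·7.1 − 70·5.7 = 0 → Q_y = 1087.81025/5.7 = 190.844 ≈ 190.8 kN.
ΣF_y = 0: P_y + 190.844 − 40 − 16.47·3.5 − 30 − 70 = 0 → P_y = 6.801 kN.
ΣF_x = 0: no horizontal applied forces, so P_x = 0.

P_x = 0, P_y = 6.801 kN, Q_y = 190.8 kN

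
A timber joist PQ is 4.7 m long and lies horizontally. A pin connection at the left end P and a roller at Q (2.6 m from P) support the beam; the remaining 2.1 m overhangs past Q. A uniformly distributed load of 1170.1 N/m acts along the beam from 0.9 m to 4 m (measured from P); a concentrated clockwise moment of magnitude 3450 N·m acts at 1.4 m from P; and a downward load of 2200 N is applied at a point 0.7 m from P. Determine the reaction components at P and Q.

Resultant of the distributed load: 1170.1 × 3.1 = 3627.31 N at 2.45 m from P.
Taking moments about P: Q_y·2.6 − (1170.1·3.1)·2.45 − 3450 − 2200·0.7 = 0 → Q_y = 13876.9095/2.6 = 5337.27 ≈ 5337 N.
ΣF_y = 0: P_y + 5337.27 − 1170.1·3.1 − 2200 = 0 → P_y = 490.0 N.
ΣF_x = 0: no horizontal applied forces, so P_x = 0.

P_x = 0, P_y = 490.0 N, Q_y = 5337 N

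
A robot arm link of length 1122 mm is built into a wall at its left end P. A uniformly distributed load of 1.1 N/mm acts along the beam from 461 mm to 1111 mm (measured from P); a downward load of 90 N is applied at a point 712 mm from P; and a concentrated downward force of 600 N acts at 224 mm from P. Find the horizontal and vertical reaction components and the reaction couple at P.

Resultant of the distributed load: 1.1 × 650 = 715 N at 786 mm from P.
ΣF_x = 0: P_x = 0.
ΣF_y = 0: P_y − 1.1·650 − 90 − 600 = 0 → P_y = 1405 N.
ΣM about P: M_P − (1.1·650)·786 − 90·712 − 600·224 = 0 → M_P = 760500 N·mm.

P_x = 0, P_y = 1405 N, M_P = 760500 N·mm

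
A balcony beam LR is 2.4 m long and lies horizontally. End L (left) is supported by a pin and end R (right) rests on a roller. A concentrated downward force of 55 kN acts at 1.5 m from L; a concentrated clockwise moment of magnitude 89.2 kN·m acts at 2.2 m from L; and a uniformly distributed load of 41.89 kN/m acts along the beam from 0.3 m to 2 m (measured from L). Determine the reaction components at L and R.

Resultant of the distributed load: 41.89 × 1.7 = 71.213 kN at 1.15 m from L.
Taking moments about L: R_y·2.4 − 55·1.5 − 89.2 − (41.89·1.7)·1.15 = 0 → R_y = 253.59495/2.4 = 105.665 ≈ 105.7 kN.
ΣF_y = 0: L_y + 105.665 − 55 − 41.89·1.7 = 0 → L_y = 20.55 kN.
ΣF_x = 0: no horizontal applied forces, so L_x = 0.

L_x = 0, L_y = 20.55 kN, R_y = 105.7 kN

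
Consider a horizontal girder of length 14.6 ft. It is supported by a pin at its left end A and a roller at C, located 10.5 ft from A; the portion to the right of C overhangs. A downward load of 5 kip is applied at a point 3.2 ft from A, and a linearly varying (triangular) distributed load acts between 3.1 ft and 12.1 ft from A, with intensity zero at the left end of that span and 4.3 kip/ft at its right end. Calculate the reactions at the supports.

A_x = 0, A_y = 6.056 kip, C_y = 18.29 kip

Resultant of the triangular load: ½ × 4.3 × 9 = 19.35 kip, acting at 9.1 ft from A (one-third of the span from the peak).
Moments about A: C_y·10.5 − 5·3.2 − (½·4.3·9)·9.1 = 0 → C_y = 192.085/10.5 = 18.2938 ≈ 18.29 kip.
ΣF_y = 0: A_y + 18.2938 − 5 − ½·4.3·9 = 0 → A_y = 6.056 kip.
ΣF_x = 0: no horizontal applied forces, so A_x = 0.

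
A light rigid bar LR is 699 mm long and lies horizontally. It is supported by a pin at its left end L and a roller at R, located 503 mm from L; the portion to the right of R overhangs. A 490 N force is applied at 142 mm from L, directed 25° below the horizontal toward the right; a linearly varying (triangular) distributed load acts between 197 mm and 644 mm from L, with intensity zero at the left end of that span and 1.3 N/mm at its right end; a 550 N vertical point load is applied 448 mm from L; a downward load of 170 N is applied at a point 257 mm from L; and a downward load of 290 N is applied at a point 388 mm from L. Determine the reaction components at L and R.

L_x = -444.1 N, L_y = 362.8 N, R_y = 1145 N

Resultant of the triangular load: ½ × 1.3 × 447 = 290.55 N, acting at 495 mm from L (one-third of the span from the peak).
ΣM about L: R_y·503 − 490·sin25°·142 − (½·1.3·447)·495 − 550·448 − 170·257 − 290·388 = 0 → R_y = 575838/503 = 1144.81 ≈ 1145 N.
ΣF_y = 0: L_y + 1144.81 − 490·sin25° − ½·1.3·447 − 550 − 170 − 290 = 0 → L_y = 362.8 N.
ΣF_x = 0: L_x + 490·cos25° = 0 → L_x = -444.1 N.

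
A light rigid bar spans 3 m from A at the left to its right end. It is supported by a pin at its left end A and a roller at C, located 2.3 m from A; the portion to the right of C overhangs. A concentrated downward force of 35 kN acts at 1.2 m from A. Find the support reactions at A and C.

Taking moments about A: C_y·2.3 − 35·1.2 = 0 → C_y = 42/2.3 = 18.2609 ≈ 18.26 kN.
ΣF_y = 0: A_y + 18.2609 − 35 = 0 → A_y = 16.74 kN.
ΣF_x = 0: no horizontal applied forces, so A_x = 0.

A_x = 0, A_y = 16.74 kN, C_y = 18.26 kN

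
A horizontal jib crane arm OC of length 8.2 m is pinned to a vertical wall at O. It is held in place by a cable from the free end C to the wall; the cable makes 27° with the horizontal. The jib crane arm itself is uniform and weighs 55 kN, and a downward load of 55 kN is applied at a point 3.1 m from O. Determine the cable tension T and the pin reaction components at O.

ΣM about O: T·sin27°·8.2 − 55·4.1 − 55·3.1 = 0 → T = 396/(8.2·0.45399) = 106.374 ≈ 106.4 kN.
ΣF_x = 0: O_x − T·cos27° = 0 → O_x = 106.374 × 0.891007 = 94.78 kN.
ΣF_y = 0: O_y + T·sin27° − 55 − 55 = 0 → O_y = 110 − 106.374 × 0.45399 = 61.71 kN.

T = 106.4 kN, O_x = 94.78 kN, O_y = 61.71 kN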